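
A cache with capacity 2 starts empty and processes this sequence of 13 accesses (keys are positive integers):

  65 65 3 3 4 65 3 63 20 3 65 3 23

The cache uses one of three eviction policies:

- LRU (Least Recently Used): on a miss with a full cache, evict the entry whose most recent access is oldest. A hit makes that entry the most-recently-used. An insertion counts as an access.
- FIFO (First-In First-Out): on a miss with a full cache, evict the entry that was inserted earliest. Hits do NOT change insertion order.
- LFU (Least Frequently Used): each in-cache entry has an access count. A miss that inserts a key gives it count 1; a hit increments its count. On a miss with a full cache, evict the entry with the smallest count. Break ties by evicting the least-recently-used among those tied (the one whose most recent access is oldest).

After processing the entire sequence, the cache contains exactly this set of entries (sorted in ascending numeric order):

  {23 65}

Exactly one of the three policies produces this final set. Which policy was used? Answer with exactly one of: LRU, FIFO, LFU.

Simulating under each policy and comparing final sets:
  LRU: final set = {3 23} -> differs
  FIFO: final set = {23 65} -> MATCHES target
  LFU: final set = {3 23} -> differs
Only FIFO produces the target set.

Answer: FIFO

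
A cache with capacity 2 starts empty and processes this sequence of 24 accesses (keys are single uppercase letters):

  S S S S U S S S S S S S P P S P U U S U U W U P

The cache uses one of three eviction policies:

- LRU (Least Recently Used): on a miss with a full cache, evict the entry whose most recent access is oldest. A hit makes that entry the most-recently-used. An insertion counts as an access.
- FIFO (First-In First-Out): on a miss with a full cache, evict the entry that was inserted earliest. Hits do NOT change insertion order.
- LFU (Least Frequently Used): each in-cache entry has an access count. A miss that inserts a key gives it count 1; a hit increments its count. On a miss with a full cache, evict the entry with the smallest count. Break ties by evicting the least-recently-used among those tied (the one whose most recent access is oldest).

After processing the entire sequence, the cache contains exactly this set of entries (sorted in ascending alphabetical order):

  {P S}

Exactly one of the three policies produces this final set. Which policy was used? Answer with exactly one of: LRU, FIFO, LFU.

Simulating under each policy and comparing final sets:
  LRU: final set = {P U} -> differs
  FIFO: final set = {P W} -> differs
  LFU: final set = {P S} -> MATCHES target
Only LFU produces the target set.

Answer: LFU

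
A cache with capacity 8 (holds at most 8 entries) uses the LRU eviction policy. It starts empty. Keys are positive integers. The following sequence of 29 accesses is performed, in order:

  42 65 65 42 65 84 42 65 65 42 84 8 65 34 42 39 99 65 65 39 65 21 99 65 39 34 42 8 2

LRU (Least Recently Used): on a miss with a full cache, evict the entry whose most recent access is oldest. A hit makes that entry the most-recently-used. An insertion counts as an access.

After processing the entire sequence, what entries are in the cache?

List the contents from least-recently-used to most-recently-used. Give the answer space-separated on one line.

LRU simulation (capacity=8):
  1. access 42: MISS. Cache (LRU->MRU): [42]
  2. access 65: MISS. Cache (LRU->MRU): [42 65]
  3. access 65: HIT. Cache (LRU->MRU): [42 65]
  4. access 42: HIT. Cache (LRU->MRU): [65 42]
  5. access 65: HIT. Cache (LRU->MRU): [42 65]
  6. access 84: MISS. Cache (LRU->MRU): [42 65 84]
  7. access 42: HIT. Cache (LRU->MRU): [65 84 42]
  8. access 65: HIT. Cache (LRU->MRU): [84 42 65]
  9. access 65: HIT. Cache (LRU->MRU): [84 42 65]
  10. access 42: HIT. Cache (LRU->MRU): [84 65 42]
  11. access 84: HIT. Cache (LRU->MRU): [65 42 84]
  12. access 8: MISS. Cache (LRU->MRU): [65 42 84 8]
  13. access 65: HIT. Cache (LRU->MRU): [42 84 8 65]
  14. access 34: MISS. Cache (LRU->MRU): [42 84 8 65 34]
  15. access 42: HIT. Cache (LRU->MRU): [84 8 65 34 42]
  16. access 39: MISS. Cache (LRU->MRU): [84 8 65 34 42 39]
  17. access 99: MISS. Cache (LRU->MRU): [84 8 65 34 42 39 99]
  18. access 65: HIT. Cache (LRU->MRU): [84 8 34 42 39 99 65]
  19. access 65: HIT. Cache (LRU->MRU): [84 8 34 42 39 99 65]
  20. access 39: HIT. Cache (LRU->MRU): [84 8 34 42 99 65 39]
  21. access 65: HIT. Cache (LRU->MRU): [84 8 34 42 99 39 65]
  22. access 21: MISS. Cache (LRU->MRU): [84 8 34 42 99 39 65 21]
  23. access 99: HIT. Cache (LRU->MRU): [84 8 34 42 39 65 21 99]
  24. access 65: HIT. Cache (LRU->MRU): [84 8 34 42 39 21 99 65]
  25. access 39: HIT. Cache (LRU->MRU): [84 8 34 42 21 99 65 39]
  26. access 34: HIT. Cache (LRU->MRU): [84 8 42 21 99 65 39 34]
  27. access 42: HIT. Cache (LRU->MRU): [84 8 21 99 65 39 34 42]
  28. access 8: HIT. Cache (LRU->MRU): [84 21 99 65 39 34 42 8]
  29. access 2: MISS, evict 84. Cache (LRU->MRU): [21 99 65 39 34 42 8 2]
Total: 20 hits, 9 misses, 1 evictions

Answer: 21 99 65 39 34 42 8 2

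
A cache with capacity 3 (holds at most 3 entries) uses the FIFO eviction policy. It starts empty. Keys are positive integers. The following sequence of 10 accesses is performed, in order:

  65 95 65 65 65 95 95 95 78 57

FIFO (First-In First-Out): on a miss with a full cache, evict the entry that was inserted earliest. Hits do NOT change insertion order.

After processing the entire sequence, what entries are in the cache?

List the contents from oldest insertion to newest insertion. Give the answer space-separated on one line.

FIFO simulation (capacity=3):
  1. access 65: MISS. Cache (old->new): [65]
  2. access 95: MISS. Cache (old->new): [65 95]
  3. access 65: HIT. Cache (old->new): [65 95]
  4. access 65: HIT. Cache (old->new): [65 95]
  5. access 65: HIT. Cache (old->new): [65 95]
  6. access 95: HIT. Cache (old->new): [65 95]
  7. access 95: HIT. Cache (old->new): [65 95]
  8. access 95: HIT. Cache (old->new): [65 95]
  9. access 78: MISS. Cache (old->new): [65 95 78]
  10. access 57: MISS, evict 65. Cache (old->new): [95 78 57]
Total: 6 hits, 4 misses, 1 evictions

Answer: 95 78 57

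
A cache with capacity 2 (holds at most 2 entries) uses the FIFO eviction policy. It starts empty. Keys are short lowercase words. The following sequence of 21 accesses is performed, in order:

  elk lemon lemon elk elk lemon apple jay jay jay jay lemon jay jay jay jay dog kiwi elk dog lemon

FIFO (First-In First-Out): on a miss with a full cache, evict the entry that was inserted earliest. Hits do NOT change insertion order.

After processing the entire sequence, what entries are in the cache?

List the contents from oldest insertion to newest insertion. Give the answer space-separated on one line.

FIFO simulation (capacity=2):
  1. access elk: MISS. Cache (old->new): [elk]
  2. access lemon: MISS. Cache (old->new): [elk lemon]
  3. access lemon: HIT. Cache (old->new): [elk lemon]
  4. access elk: HIT. Cache (old->new): [elk lemon]
  5. access elk: HIT. Cache (old->new): [elk lemon]
  6. access lemon: HIT. Cache (old->new): [elk lemon]
  7. access apple: MISS, evict elk. Cache (old->new): [lemon apple]
  8. access jay: MISS, evict lemon. Cache (old->new): [apple jay]
  9. access jay: HIT. Cache (old->new): [apple jay]
  10. access jay: HIT. Cache (old->new): [apple jay]
  11. access jay: HIT. Cache (old->new): [apple jay]
  12. access lemon: MISS, evict apple. Cache (old->new): [jay lemon]
  13. access jay: HIT. Cache (old->new): [jay lemon]
  14. access jay: HIT. Cache (old->new): [jay lemon]
  15. access jay: HIT. Cache (old->new): [jay lemon]
  16. access jay: HIT. Cache (old->new): [jay lemon]
  17. access dog: MISS, evict jay. Cache (old->new): [lemon dog]
  18. access kiwi: MISS, evict lemon. Cache (old->new): [dog kiwi]
  19. access elk: MISS, evict dog. Cache (old->new): [kiwi elk]
  20. access dog: MISS, evict kiwi. Cache (old->new): [elk dog]
  21. access lemon: MISS, evict elk. Cache (old->new): [dog lemon]
Total: 11 hits, 10 misses, 8 evictions

Answer: dog lemon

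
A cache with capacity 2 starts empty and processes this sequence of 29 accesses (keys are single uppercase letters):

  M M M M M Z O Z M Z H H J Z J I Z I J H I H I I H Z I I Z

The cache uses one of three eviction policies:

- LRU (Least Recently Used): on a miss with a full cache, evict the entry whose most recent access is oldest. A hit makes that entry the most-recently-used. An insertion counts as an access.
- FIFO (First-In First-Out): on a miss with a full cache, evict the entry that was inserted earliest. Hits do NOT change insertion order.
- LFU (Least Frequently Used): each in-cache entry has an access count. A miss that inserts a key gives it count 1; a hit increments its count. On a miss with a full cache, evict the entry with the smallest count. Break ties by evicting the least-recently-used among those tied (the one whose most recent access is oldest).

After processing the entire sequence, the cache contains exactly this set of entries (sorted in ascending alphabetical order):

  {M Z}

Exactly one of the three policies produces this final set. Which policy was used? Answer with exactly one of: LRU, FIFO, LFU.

Simulating under each policy and comparing final sets:
  LRU: final set = {I Z} -> differs
  FIFO: final set = {I Z} -> differs
  LFU: final set = {M Z} -> MATCHES target
Only LFU produces the target set.

Answer: LFU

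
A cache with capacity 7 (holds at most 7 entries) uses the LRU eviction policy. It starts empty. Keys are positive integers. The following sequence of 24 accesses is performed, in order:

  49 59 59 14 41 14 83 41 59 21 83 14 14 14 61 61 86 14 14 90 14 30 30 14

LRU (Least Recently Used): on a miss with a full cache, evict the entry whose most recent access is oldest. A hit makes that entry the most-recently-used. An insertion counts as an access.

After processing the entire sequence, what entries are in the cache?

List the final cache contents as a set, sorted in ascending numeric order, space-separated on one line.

Answer: 14 21 30 61 83 86 90

Derivation:
LRU simulation (capacity=7):
  1. access 49: MISS. Cache (LRU->MRU): [49]
  2. access 59: MISS. Cache (LRU->MRU): [49 59]
  3. access 59: HIT. Cache (LRU->MRU): [49 59]
  4. access 14: MISS. Cache (LRU->MRU): [49 59 14]
  5. access 41: MISS. Cache (LRU->MRU): [49 59 14 41]
  6. access 14: HIT. Cache (LRU->MRU): [49 59 41 14]
  7. access 83: MISS. Cache (LRU->MRU): [49 59 41 14 83]
  8. access 41: HIT. Cache (LRU->MRU): [49 59 14 83 41]
  9. access 59: HIT. Cache (LRU->MRU): [49 14 83 41 59]
  10. access 21: MISS. Cache (LRU->MRU): [49 14 83 41 59 21]
  11. access 83: HIT. Cache (LRU->MRU): [49 14 41 59 21 83]
  12. access 14: HIT. Cache (LRU->MRU): [49 41 59 21 83 14]
  13. access 14: HIT. Cache (LRU->MRU): [49 41 59 21 83 14]
  14. access 14: HIT. Cache (LRU->MRU): [49 41 59 21 83 14]
  15. access 61: MISS. Cache (LRU->MRU): [49 41 59 21 83 14 61]
  16. access 61: HIT. Cache (LRU->MRU): [49 41 59 21 83 14 61]
  17. access 86: MISS, evict 49. Cache (LRU->MRU): [41 59 21 83 14 61 86]
  18. access 14: HIT. Cache (LRU->MRU): [41 59 21 83 61 86 14]
  19. access 14: HIT. Cache (LRU->MRU): [41 59 21 83 61 86 14]
  20. access 90: MISS, evict 41. Cache (LRU->MRU): [59 21 83 61 86 14 90]
  21. access 14: HIT. Cache (LRU->MRU): [59 21 83 61 86 90 14]
  22. access 30: MISS, evict 59. Cache (LRU->MRU): [21 83 61 86 90 14 30]
  23. access 30: HIT. Cache (LRU->MRU): [21 83 61 86 90 14 30]
  24. access 14: HIT. Cache (LRU->MRU): [21 83 61 86 90 30 14]
Total: 14 hits, 10 misses, 3 evictions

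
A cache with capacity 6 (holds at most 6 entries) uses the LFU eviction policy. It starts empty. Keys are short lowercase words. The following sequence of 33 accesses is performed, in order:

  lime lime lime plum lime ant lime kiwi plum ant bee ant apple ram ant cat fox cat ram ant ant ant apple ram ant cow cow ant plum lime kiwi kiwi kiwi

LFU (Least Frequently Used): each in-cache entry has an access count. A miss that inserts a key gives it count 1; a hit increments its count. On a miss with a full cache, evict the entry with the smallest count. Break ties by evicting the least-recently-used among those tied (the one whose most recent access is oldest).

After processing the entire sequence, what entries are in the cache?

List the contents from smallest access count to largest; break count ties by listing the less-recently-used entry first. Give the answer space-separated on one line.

Answer: cow ram plum kiwi lime ant

Derivation:
LFU simulation (capacity=6):
  1. access lime: MISS. Cache: [lime(c=1)]
  2. access lime: HIT, count now 2. Cache: [lime(c=2)]
  3. access lime: HIT, count now 3. Cache: [lime(c=3)]
  4. access plum: MISS. Cache: [plum(c=1) lime(c=3)]
  5. access lime: HIT, count now 4. Cache: [plum(c=1) lime(c=4)]
  6. access ant: MISS. Cache: [plum(c=1) ant(c=1) lime(c=4)]
  7. access lime: HIT, count now 5. Cache: [plum(c=1) ant(c=1) lime(c=5)]
  8. access kiwi: MISS. Cache: [plum(c=1) ant(c=1) kiwi(c=1) lime(c=5)]
  9. access plum: HIT, count now 2. Cache: [ant(c=1) kiwi(c=1) plum(c=2) lime(c=5)]
  10. access ant: HIT, count now 2. Cache: [kiwi(c=1) plum(c=2) ant(c=2) lime(c=5)]
  11. access bee: MISS. Cache: [kiwi(c=1) bee(c=1) plum(c=2) ant(c=2) lime(c=5)]
  12. access ant: HIT, count now 3. Cache: [kiwi(c=1) bee(c=1) plum(c=2) ant(c=3) lime(c=5)]
  13. access apple: MISS. Cache: [kiwi(c=1) bee(c=1) apple(c=1) plum(c=2) ant(c=3) lime(c=5)]
  14. access ram: MISS, evict kiwi(c=1). Cache: [bee(c=1) apple(c=1) ram(c=1) plum(c=2) ant(c=3) lime(c=5)]
  15. access ant: HIT, count now 4. Cache: [bee(c=1) apple(c=1) ram(c=1) plum(c=2) ant(c=4) lime(c=5)]
  16. access cat: MISS, evict bee(c=1). Cache: [apple(c=1) ram(c=1) cat(c=1) plum(c=2) ant(c=4) lime(c=5)]
  17. access fox: MISS, evict apple(c=1). Cache: [ram(c=1) cat(c=1) fox(c=1) plum(c=2) ant(c=4) lime(c=5)]
  18. access cat: HIT, count now 2. Cache: [ram(c=1) fox(c=1) plum(c=2) cat(c=2) ant(c=4) lime(c=5)]
  19. access ram: HIT, count now 2. Cache: [fox(c=1) plum(c=2) cat(c=2) ram(c=2) ant(c=4) lime(c=5)]
  20. access ant: HIT, count now 5. Cache: [fox(c=1) plum(c=2) cat(c=2) ram(c=2) lime(c=5) ant(c=5)]
  21. access ant: HIT, count now 6. Cache: [fox(c=1) plum(c=2) cat(c=2) ram(c=2) lime(c=5) ant(c=6)]
  22. access ant: HIT, count now 7. Cache: [fox(c=1) plum(c=2) cat(c=2) ram(c=2) lime(c=5) ant(c=7)]
  23. access apple: MISS, evict fox(c=1). Cache: [apple(c=1) plum(c=2) cat(c=2) ram(c=2) lime(c=5) ant(c=7)]
  24. access ram: HIT, count now 3. Cache: [apple(c=1) plum(c=2) cat(c=2) ram(c=3) lime(c=5) ant(c=7)]
  25. access ant: HIT, count now 8. Cache: [apple(c=1) plum(c=2) cat(c=2) ram(c=3) lime(c=5) ant(c=8)]
  26. access cow: MISS, evict apple(c=1). Cache: [cow(c=1) plum(c=2) cat(c=2) ram(c=3) lime(c=5) ant(c=8)]
  27. access cow: HIT, count now 2. Cache: [plum(c=2) cat(c=2) cow(c=2) ram(c=3) lime(c=5) ant(c=8)]
  28. access ant: HIT, count now 9. Cache: [plum(c=2) cat(c=2) cow(c=2) ram(c=3) lime(c=5) ant(c=9)]
  29. access plum: HIT, count now 3. Cache: [cat(c=2) cow(c=2) ram(c=3) plum(c=3) lime(c=5) ant(c=9)]
  30. access lime: HIT, count now 6. Cache: [cat(c=2) cow(c=2) ram(c=3) plum(c=3) lime(c=6) ant(c=9)]
  31. access kiwi: MISS, evict cat(c=2). Cache: [kiwi(c=1) cow(c=2) ram(c=3) plum(c=3) lime(c=6) ant(c=9)]
  32. access kiwi: HIT, count now 2. Cache: [cow(c=2) kiwi(c=2) ram(c=3) plum(c=3) lime(c=6) ant(c=9)]
  33. access kiwi: HIT, count now 3. Cache: [cow(c=2) ram(c=3) plum(c=3) kiwi(c=3) lime(c=6) ant(c=9)]
Total: 21 hits, 12 misses, 6 evictions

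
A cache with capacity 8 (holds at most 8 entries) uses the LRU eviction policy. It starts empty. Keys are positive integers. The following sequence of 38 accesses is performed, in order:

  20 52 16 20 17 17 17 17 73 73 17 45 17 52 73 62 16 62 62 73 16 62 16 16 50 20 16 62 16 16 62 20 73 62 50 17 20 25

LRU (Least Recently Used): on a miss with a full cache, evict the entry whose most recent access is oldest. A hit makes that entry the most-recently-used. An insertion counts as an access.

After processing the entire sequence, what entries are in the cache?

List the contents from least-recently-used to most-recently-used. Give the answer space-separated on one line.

LRU simulation (capacity=8):
  1. access 20: MISS. Cache (LRU->MRU): [20]
  2. access 52: MISS. Cache (LRU->MRU): [20 52]
  3. access 16: MISS. Cache (LRU->MRU): [20 52 16]
  4. access 20: HIT. Cache (LRU->MRU): [52 16 20]
  5. access 17: MISS. Cache (LRU->MRU): [52 16 20 17]
  6. access 17: HIT. Cache (LRU->MRU): [52 16 20 17]
  7. access 17: HIT. Cache (LRU->MRU): [52 16 20 17]
  8. access 17: HIT. Cache (LRU->MRU): [52 16 20 17]
  9. access 73: MISS. Cache (LRU->MRU): [52 16 20 17 73]
  10. access 73: HIT. Cache (LRU->MRU): [52 16 20 17 73]
  11. access 17: HIT. Cache (LRU->MRU): [52 16 20 73 17]
  12. access 45: MISS. Cache (LRU->MRU): [52 16 20 73 17 45]
  13. access 17: HIT. Cache (LRU->MRU): [52 16 20 73 45 17]
  14. access 52: HIT. Cache (LRU->MRU): [16 20 73 45 17 52]
  15. access 73: HIT. Cache (LRU->MRU): [16 20 45 17 52 73]
  16. access 62: MISS. Cache (LRU->MRU): [16 20 45 17 52 73 62]
  17. access 16: HIT. Cache (LRU->MRU): [20 45 17 52 73 62 16]
  18. access 62: HIT. Cache (LRU->MRU): [20 45 17 52 73 16 62]
  19. access 62: HIT. Cache (LRU->MRU): [20 45 17 52 73 16 62]
  20. access 73: HIT. Cache (LRU->MRU): [20 45 17 52 16 62 73]
  21. access 16: HIT. Cache (LRU->MRU): [20 45 17 52 62 73 16]
  22. access 62: HIT. Cache (LRU->MRU): [20 45 17 52 73 16 62]
  23. access 16: HIT. Cache (LRU->MRU): [20 45 17 52 73 62 16]
  24. access 16: HIT. Cache (LRU->MRU): [20 45 17 52 73 62 16]
  25. access 50: MISS. Cache (LRU->MRU): [20 45 17 52 73 62 16 50]
  26. access 20: HIT. Cache (LRU->MRU): [45 17 52 73 62 16 50 20]
  27. access 16: HIT. Cache (LRU->MRU): [45 17 52 73 62 50 20 16]
  28. access 62: HIT. Cache (LRU->MRU): [45 17 52 73 50 20 16 62]
  29. access 16: HIT. Cache (LRU->MRU): [45 17 52 73 50 20 62 16]
  30. access 16: HIT. Cache (LRU->MRU): [45 17 52 73 50 20 62 16]
  31. access 62: HIT. Cache (LRU->MRU): [45 17 52 73 50 20 16 62]
  32. access 20: HIT. Cache (LRU->MRU): [45 17 52 73 50 16 62 20]
  33. access 73: HIT. Cache (LRU->MRU): [45 17 52 50 16 62 20 73]
  34. access 62: HIT. Cache (LRU->MRU): [45 17 52 50 16 20 73 62]
  35. access 50: HIT. Cache (LRU->MRU): [45 17 52 16 20 73 62 50]
  36. access 17: HIT. Cache (LRU->MRU): [45 52 16 20 73 62 50 17]
  37. access 20: HIT. Cache (LRU->MRU): [45 52 16 73 62 50 17 20]
  38. access 25: MISS, evict 45. Cache (LRU->MRU): [52 16 73 62 50 17 20 25]
Total: 29 hits, 9 misses, 1 evictions

Answer: 52 16 73 62 50 17 20 25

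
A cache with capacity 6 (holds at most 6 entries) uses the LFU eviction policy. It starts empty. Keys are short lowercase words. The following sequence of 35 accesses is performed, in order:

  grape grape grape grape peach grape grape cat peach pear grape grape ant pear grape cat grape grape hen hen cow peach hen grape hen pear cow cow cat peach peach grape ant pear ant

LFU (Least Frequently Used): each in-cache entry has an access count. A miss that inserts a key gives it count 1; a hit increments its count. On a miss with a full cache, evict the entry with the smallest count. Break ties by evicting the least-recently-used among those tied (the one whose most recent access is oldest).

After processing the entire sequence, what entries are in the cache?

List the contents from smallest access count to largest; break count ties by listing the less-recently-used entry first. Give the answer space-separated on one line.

LFU simulation (capacity=6):
  1. access grape: MISS. Cache: [grape(c=1)]
  2. access grape: HIT, count now 2. Cache: [grape(c=2)]
  3. access grape: HIT, count now 3. Cache: [grape(c=3)]
  4. access grape: HIT, count now 4. Cache: [grape(c=4)]
  5. access peach: MISS. Cache: [peach(c=1) grape(c=4)]
  6. access grape: HIT, count now 5. Cache: [peach(c=1) grape(c=5)]
  7. access grape: HIT, count now 6. Cache: [peach(c=1) grape(c=6)]
  8. access cat: MISS. Cache: [peach(c=1) cat(c=1) grape(c=6)]
  9. access peach: HIT, count now 2. Cache: [cat(c=1) peach(c=2) grape(c=6)]
  10. access pear: MISS. Cache: [cat(c=1) pear(c=1) peach(c=2) grape(c=6)]
  11. access grape: HIT, count now 7. Cache: [cat(c=1) pear(c=1) peach(c=2) grape(c=7)]
  12. access grape: HIT, count now 8. Cache: [cat(c=1) pear(c=1) peach(c=2) grape(c=8)]
  13. access ant: MISS. Cache: [cat(c=1) pear(c=1) ant(c=1) peach(c=2) grape(c=8)]
  14. access pear: HIT, count now 2. Cache: [cat(c=1) ant(c=1) peach(c=2) pear(c=2) grape(c=8)]
  15. access grape: HIT, count now 9. Cache: [cat(c=1) ant(c=1) peach(c=2) pear(c=2) grape(c=9)]
  16. access cat: HIT, count now 2. Cache: [ant(c=1) peach(c=2) pear(c=2) cat(c=2) grape(c=9)]
  17. access grape: HIT, count now 10. Cache: [ant(c=1) peach(c=2) pear(c=2) cat(c=2) grape(c=10)]
  18. access grape: HIT, count now 11. Cache: [ant(c=1) peach(c=2) pear(c=2) cat(c=2) grape(c=11)]
  19. access hen: MISS. Cache: [ant(c=1) hen(c=1) peach(c=2) pear(c=2) cat(c=2) grape(c=11)]
  20. access hen: HIT, count now 2. Cache: [ant(c=1) peach(c=2) pear(c=2) cat(c=2) hen(c=2) grape(c=11)]
  21. access cow: MISS, evict ant(c=1). Cache: [cow(c=1) peach(c=2) pear(c=2) cat(c=2) hen(c=2) grape(c=11)]
  22. access peach: HIT, count now 3. Cache: [cow(c=1) pear(c=2) cat(c=2) hen(c=2) peach(c=3) grape(c=11)]
  23. access hen: HIT, count now 3. Cache: [cow(c=1) pear(c=2) cat(c=2) peach(c=3) hen(c=3) grape(c=11)]
  24. access grape: HIT, count now 12. Cache: [cow(c=1) pear(c=2) cat(c=2) peach(c=3) hen(c=3) grape(c=12)]
  25. access hen: HIT, count now 4. Cache: [cow(c=1) pear(c=2) cat(c=2) peach(c=3) hen(c=4) grape(c=12)]
  26. access pear: HIT, count now 3. Cache: [cow(c=1) cat(c=2) peach(c=3) pear(c=3) hen(c=4) grape(c=12)]
  27. access cow: HIT, count now 2. Cache: [cat(c=2) cow(c=2) peach(c=3) pear(c=3) hen(c=4) grape(c=12)]
  28. access cow: HIT, count now 3. Cache: [cat(c=2) peach(c=3) pear(c=3) cow(c=3) hen(c=4) grape(c=12)]
  29. access cat: HIT, count now 3. Cache: [peach(c=3) pear(c=3) cow(c=3) cat(c=3) hen(c=4) grape(c=12)]
  30. access peach: HIT, count now 4. Cache: [pear(c=3) cow(c=3) cat(c=3) hen(c=4) peach(c=4) grape(c=12)]
  31. access peach: HIT, count now 5. Cache: [pear(c=3) cow(c=3) cat(c=3) hen(c=4) peach(c=5) grape(c=12)]
  32. access grape: HIT, count now 13. Cache: [pear(c=3) cow(c=3) cat(c=3) hen(c=4) peach(c=5) grape(c=13)]
  33. access ant: MISS, evict pear(c=3). Cache: [ant(c=1) cow(c=3) cat(c=3) hen(c=4) peach(c=5) grape(c=13)]
  34. access pear: MISS, evict ant(c=1). Cache: [pear(c=1) cow(c=3) cat(c=3) hen(c=4) peach(c=5) grape(c=13)]
  35. access ant: MISS, evict pear(c=1). Cache: [ant(c=1) cow(c=3) cat(c=3) hen(c=4) peach(c=5) grape(c=13)]
Total: 25 hits, 10 misses, 4 evictions

Answer: ant cow cat hen peach grape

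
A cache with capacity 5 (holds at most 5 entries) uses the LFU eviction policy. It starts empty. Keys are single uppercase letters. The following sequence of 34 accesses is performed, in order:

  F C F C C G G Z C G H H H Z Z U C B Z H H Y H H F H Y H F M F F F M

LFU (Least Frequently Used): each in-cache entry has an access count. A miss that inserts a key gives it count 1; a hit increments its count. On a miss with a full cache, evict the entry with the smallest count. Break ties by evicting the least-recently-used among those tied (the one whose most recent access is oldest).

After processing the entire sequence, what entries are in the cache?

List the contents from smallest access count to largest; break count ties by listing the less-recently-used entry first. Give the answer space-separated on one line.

Answer: M F Z C H

Derivation:
LFU simulation (capacity=5):
  1. access F: MISS. Cache: [F(c=1)]
  2. access C: MISS. Cache: [F(c=1) C(c=1)]
  3. access F: HIT, count now 2. Cache: [C(c=1) F(c=2)]
  4. access C: HIT, count now 2. Cache: [F(c=2) C(c=2)]
  5. access C: HIT, count now 3. Cache: [F(c=2) C(c=3)]
  6. access G: MISS. Cache: [G(c=1) F(c=2) C(c=3)]
  7. access G: HIT, count now 2. Cache: [F(c=2) G(c=2) C(c=3)]
  8. access Z: MISS. Cache: [Z(c=1) F(c=2) G(c=2) C(c=3)]
  9. access C: HIT, count now 4. Cache: [Z(c=1) F(c=2) G(c=2) C(c=4)]
  10. access G: HIT, count now 3. Cache: [Z(c=1) F(c=2) G(c=3) C(c=4)]
  11. access H: MISS. Cache: [Z(c=1) H(c=1) F(c=2) G(c=3) C(c=4)]
  12. access H: HIT, count now 2. Cache: [Z(c=1) F(c=2) H(c=2) G(c=3) C(c=4)]
  13. access H: HIT, count now 3. Cache: [Z(c=1) F(c=2) G(c=3) H(c=3) C(c=4)]
  14. access Z: HIT, count now 2. Cache: [F(c=2) Z(c=2) G(c=3) H(c=3) C(c=4)]
  15. access Z: HIT, count now 3. Cache: [F(c=2) G(c=3) H(c=3) Z(c=3) C(c=4)]
  16. access U: MISS, evict F(c=2). Cache: [U(c=1) G(c=3) H(c=3) Z(c=3) C(c=4)]
  17. access C: HIT, count now 5. Cache: [U(c=1) G(c=3) H(c=3) Z(c=3) C(c=5)]
  18. access B: MISS, evict U(c=1). Cache: [B(c=1) G(c=3) H(c=3) Z(c=3) C(c=5)]
  19. access Z: HIT, count now 4. Cache: [B(c=1) G(c=3) H(c=3) Z(c=4) C(c=5)]
  20. access H: HIT, count now 4. Cache: [B(c=1) G(c=3) Z(c=4) H(c=4) C(c=5)]
  21. access H: HIT, count now 5. Cache: [B(c=1) G(c=3) Z(c=4) C(c=5) H(c=5)]
  22. access Y: MISS, evict B(c=1). Cache: [Y(c=1) G(c=3) Z(c=4) C(c=5) H(c=5)]
  23. access H: HIT, count now 6. Cache: [Y(c=1) G(c=3) Z(c=4) C(c=5) H(c=6)]
  24. access H: HIT, count now 7. Cache: [Y(c=1) G(c=3) Z(c=4) C(c=5) H(c=7)]
  25. access F: MISS, evict Y(c=1). Cache: [F(c=1) G(c=3) Z(c=4) C(c=5) H(c=7)]
  26. access H: HIT, count now 8. Cache: [F(c=1) G(c=3) Z(c=4) C(c=5) H(c=8)]
  27. access Y: MISS, evict F(c=1). Cache: [Y(c=1) G(c=3) Z(c=4) C(c=5) H(c=8)]
  28. access H: HIT, count now 9. Cache: [Y(c=1) G(c=3) Z(c=4) C(c=5) H(c=9)]
  29. access F: MISS, evict Y(c=1). Cache: [F(c=1) G(c=3) Z(c=4) C(c=5) H(c=9)]
  30. access M: MISS, evict F(c=1). Cache: [M(c=1) G(c=3) Z(c=4) C(c=5) H(c=9)]
  31. access F: MISS, evict M(c=1). Cache: [F(c=1) G(c=3) Z(c=4) C(c=5) H(c=9)]
  32. access F: HIT, count now 2. Cache: [F(c=2) G(c=3) Z(c=4) C(c=5) H(c=9)]
  33. access F: HIT, count now 3. Cache: [G(c=3) F(c=3) Z(c=4) C(c=5) H(c=9)]
  34. access M: MISS, evict G(c=3). Cache: [M(c=1) F(c=3) Z(c=4) C(c=5) H(c=9)]
Total: 20 hits, 14 misses, 9 evictions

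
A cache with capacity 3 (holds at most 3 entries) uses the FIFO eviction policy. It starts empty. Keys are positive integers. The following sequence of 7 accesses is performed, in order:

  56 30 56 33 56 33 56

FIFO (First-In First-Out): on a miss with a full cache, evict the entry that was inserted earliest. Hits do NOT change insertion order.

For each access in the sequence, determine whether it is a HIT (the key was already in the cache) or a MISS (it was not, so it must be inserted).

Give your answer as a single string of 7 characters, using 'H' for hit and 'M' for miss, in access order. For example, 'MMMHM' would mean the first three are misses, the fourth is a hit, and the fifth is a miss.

Answer: MMHMHHH

Derivation:
FIFO simulation (capacity=3):
  1. access 56: MISS. Cache (old->new): [56]
  2. access 30: MISS. Cache (old->new): [56 30]
  3. access 56: HIT. Cache (old->new): [56 30]
  4. access 33: MISS. Cache (old->new): [56 30 33]
  5. access 56: HIT. Cache (old->new): [56 30 33]
  6. access 33: HIT. Cache (old->new): [56 30 33]
  7. access 56: HIT. Cache (old->new): [56 30 33]
Total: 4 hits, 3 misses, 0 evictions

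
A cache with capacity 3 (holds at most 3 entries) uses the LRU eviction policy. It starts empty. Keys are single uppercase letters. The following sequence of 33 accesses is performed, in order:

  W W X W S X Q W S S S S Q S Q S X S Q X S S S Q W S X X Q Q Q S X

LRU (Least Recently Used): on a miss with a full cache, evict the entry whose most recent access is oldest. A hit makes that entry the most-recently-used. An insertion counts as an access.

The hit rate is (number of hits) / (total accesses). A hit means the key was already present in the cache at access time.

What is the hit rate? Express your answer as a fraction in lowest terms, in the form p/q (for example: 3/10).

LRU simulation (capacity=3):
  1. access W: MISS. Cache (LRU->MRU): [W]
  2. access W: HIT. Cache (LRU->MRU): [W]
  3. access X: MISS. Cache (LRU->MRU): [W X]
  4. access W: HIT. Cache (LRU->MRU): [X W]
  5. access S: MISS. Cache (LRU->MRU): [X W S]
  6. access X: HIT. Cache (LRU->MRU): [W S X]
  7. access Q: MISS, evict W. Cache (LRU->MRU): [S X Q]
  8. access W: MISS, evict S. Cache (LRU->MRU): [X Q W]
  9. access S: MISS, evict X. Cache (LRU->MRU): [Q W S]
  10. access S: HIT. Cache (LRU->MRU): [Q W S]
  11. access S: HIT. Cache (LRU->MRU): [Q W S]
  12. access S: HIT. Cache (LRU->MRU): [Q W S]
  13. access Q: HIT. Cache (LRU->MRU): [W S Q]
  14. access S: HIT. Cache (LRU->MRU): [W Q S]
  15. access Q: HIT. Cache (LRU->MRU): [W S Q]
  16. access S: HIT. Cache (LRU->MRU): [W Q S]
  17. access X: MISS, evict W. Cache (LRU->MRU): [Q S X]
  18. access S: HIT. Cache (LRU->MRU): [Q X S]
  19. access Q: HIT. Cache (LRU->MRU): [X S Q]
  20. access X: HIT. Cache (LRU->MRU): [S Q X]
  21. access S: HIT. Cache (LRU->MRU): [Q X S]
  22. access S: HIT. Cache (LRU->MRU): [Q X S]
  23. access S: HIT. Cache (LRU->MRU): [Q X S]
  24. access Q: HIT. Cache (LRU->MRU): [X S Q]
  25. access W: MISS, evict X. Cache (LRU->MRU): [S Q W]
  26. access S: HIT. Cache (LRU->MRU): [Q W S]
  27. access X: MISS, evict Q. Cache (LRU->MRU): [W S X]
  28. access X: HIT. Cache (LRU->MRU): [W S X]
  29. access Q: MISS, evict W. Cache (LRU->MRU): [S X Q]
  30. access Q: HIT. Cache (LRU->MRU): [S X Q]
  31. access Q: HIT. Cache (LRU->MRU): [S X Q]
  32. access S: HIT. Cache (LRU->MRU): [X Q S]
  33. access X: HIT. Cache (LRU->MRU): [Q S X]
Total: 23 hits, 10 misses, 7 evictions

Hit rate = 23/33

Answer: 23/33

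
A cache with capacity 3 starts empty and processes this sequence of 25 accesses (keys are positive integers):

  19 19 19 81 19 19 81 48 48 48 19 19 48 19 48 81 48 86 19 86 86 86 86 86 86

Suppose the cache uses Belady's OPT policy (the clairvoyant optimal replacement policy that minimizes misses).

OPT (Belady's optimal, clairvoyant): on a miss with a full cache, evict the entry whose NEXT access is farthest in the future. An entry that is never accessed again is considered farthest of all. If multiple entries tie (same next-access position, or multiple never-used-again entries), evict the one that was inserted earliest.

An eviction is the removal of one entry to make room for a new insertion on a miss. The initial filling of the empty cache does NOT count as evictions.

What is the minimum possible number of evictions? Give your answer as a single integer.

OPT (Belady) simulation (capacity=3):
  1. access 19: MISS. Cache: [19]
  2. access 19: HIT. Next use of 19: step 3. Cache: [19]
  3. access 19: HIT. Next use of 19: step 5. Cache: [19]
  4. access 81: MISS. Cache: [19 81]
  5. access 19: HIT. Next use of 19: step 6. Cache: [19 81]
  6. access 19: HIT. Next use of 19: step 11. Cache: [19 81]
  7. access 81: HIT. Next use of 81: step 16. Cache: [19 81]
  8. access 48: MISS. Cache: [19 81 48]
  9. access 48: HIT. Next use of 48: step 10. Cache: [19 81 48]
  10. access 48: HIT. Next use of 48: step 13. Cache: [19 81 48]
  11. access 19: HIT. Next use of 19: step 12. Cache: [19 81 48]
  12. access 19: HIT. Next use of 19: step 14. Cache: [19 81 48]
  13. access 48: HIT. Next use of 48: step 15. Cache: [19 81 48]
  14. access 19: HIT. Next use of 19: step 19. Cache: [19 81 48]
  15. access 48: HIT. Next use of 48: step 17. Cache: [19 81 48]
  16. access 81: HIT. Next use of 81: never. Cache: [19 81 48]
  17. access 48: HIT. Next use of 48: never. Cache: [19 81 48]
  18. access 86: MISS, evict 81 (next use: never). Cache: [19 48 86]
  19. access 19: HIT. Next use of 19: never. Cache: [19 48 86]
  20. access 86: HIT. Next use of 86: step 21. Cache: [19 48 86]
  21. access 86: HIT. Next use of 86: step 22. Cache: [19 48 86]
  22. access 86: HIT. Next use of 86: step 23. Cache: [19 48 86]
  23. access 86: HIT. Next use of 86: step 24. Cache: [19 48 86]
  24. access 86: HIT. Next use of 86: step 25. Cache: [19 48 86]
  25. access 86: HIT. Next use of 86: never. Cache: [19 48 86]
Total: 21 hits, 4 misses, 1 evictions

Answer: 1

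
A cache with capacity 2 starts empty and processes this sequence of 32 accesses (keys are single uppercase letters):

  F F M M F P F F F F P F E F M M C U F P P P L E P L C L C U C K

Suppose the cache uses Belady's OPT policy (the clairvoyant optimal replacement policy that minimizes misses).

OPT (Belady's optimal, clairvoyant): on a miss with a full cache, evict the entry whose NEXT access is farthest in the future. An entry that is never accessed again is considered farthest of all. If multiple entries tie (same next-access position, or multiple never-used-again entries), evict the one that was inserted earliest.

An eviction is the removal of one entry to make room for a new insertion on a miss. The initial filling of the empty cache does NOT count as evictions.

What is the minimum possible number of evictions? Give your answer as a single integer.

Answer: 12

Derivation:
OPT (Belady) simulation (capacity=2):
  1. access F: MISS. Cache: [F]
  2. access F: HIT. Next use of F: step 5. Cache: [F]
  3. access M: MISS. Cache: [F M]
  4. access M: HIT. Next use of M: step 15. Cache: [F M]
  5. access F: HIT. Next use of F: step 7. Cache: [F M]
  6. access P: MISS, evict M (next use: step 15). Cache: [F P]
  7. access F: HIT. Next use of F: step 8. Cache: [F P]
  8. access F: HIT. Next use of F: step 9. Cache: [F P]
  9. access F: HIT. Next use of F: step 10. Cache: [F P]
  10. access F: HIT. Next use of F: step 12. Cache: [F P]
  11. access P: HIT. Next use of P: step 20. Cache: [F P]
  12. access F: HIT. Next use of F: step 14. Cache: [F P]
  13. access E: MISS, evict P (next use: step 20). Cache: [F E]
  14. access F: HIT. Next use of F: step 19. Cache: [F E]
  15. access M: MISS, evict E (next use: step 24). Cache: [F M]
  16. access M: HIT. Next use of M: never. Cache: [F M]
  17. access C: MISS, evict M (next use: never). Cache: [F C]
  18. access U: MISS, evict C (next use: step 27). Cache: [F U]
  19. access F: HIT. Next use of F: never. Cache: [F U]
  20. access P: MISS, evict F (next use: never). Cache: [U P]
  21. access P: HIT. Next use of P: step 22. Cache: [U P]
  22. access P: HIT. Next use of P: step 25. Cache: [U P]
  23. access L: MISS, evict U (next use: step 30). Cache: [P L]
  24. access E: MISS, evict L (next use: step 26). Cache: [P E]
  25. access P: HIT. Next use of P: never. Cache: [P E]
  26. access L: MISS, evict P (next use: never). Cache: [E L]
  27. access C: MISS, evict E (next use: never). Cache: [L C]
  28. access L: HIT. Next use of L: never. Cache: [L C]
  29. access C: HIT. Next use of C: step 31. Cache: [L C]
  30. access U: MISS, evict L (next use: never). Cache: [C U]
  31. access C: HIT. Next use of C: never. Cache: [C U]
  32. access K: MISS, evict C (next use: never). Cache: [U K]
Total: 18 hits, 14 misses, 12 evictions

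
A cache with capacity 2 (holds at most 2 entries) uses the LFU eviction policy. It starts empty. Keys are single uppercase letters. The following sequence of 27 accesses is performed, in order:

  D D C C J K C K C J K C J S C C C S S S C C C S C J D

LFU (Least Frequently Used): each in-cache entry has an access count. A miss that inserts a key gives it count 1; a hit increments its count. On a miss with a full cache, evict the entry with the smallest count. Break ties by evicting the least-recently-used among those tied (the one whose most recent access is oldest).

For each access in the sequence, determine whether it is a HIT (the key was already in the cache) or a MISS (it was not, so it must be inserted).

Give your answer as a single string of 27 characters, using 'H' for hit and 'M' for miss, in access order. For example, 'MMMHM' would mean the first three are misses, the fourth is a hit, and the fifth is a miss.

LFU simulation (capacity=2):
  1. access D: MISS. Cache: [D(c=1)]
  2. access D: HIT, count now 2. Cache: [D(c=2)]
  3. access C: MISS. Cache: [C(c=1) D(c=2)]
  4. access C: HIT, count now 2. Cache: [D(c=2) C(c=2)]
  5. access J: MISS, evict D(c=2). Cache: [J(c=1) C(c=2)]
  6. access K: MISS, evict J(c=1). Cache: [K(c=1) C(c=2)]
  7. access C: HIT, count now 3. Cache: [K(c=1) C(c=3)]
  8. access K: HIT, count now 2. Cache: [K(c=2) C(c=3)]
  9. access C: HIT, count now 4. Cache: [K(c=2) C(c=4)]
  10. access J: MISS, evict K(c=2). Cache: [J(c=1) C(c=4)]
  11. access K: MISS, evict J(c=1). Cache: [K(c=1) C(c=4)]
  12. access C: HIT, count now 5. Cache: [K(c=1) C(c=5)]
  13. access J: MISS, evict K(c=1). Cache: [J(c=1) C(c=5)]
  14. access S: MISS, evict J(c=1). Cache: [S(c=1) C(c=5)]
  15. access C: HIT, count now 6. Cache: [S(c=1) C(c=6)]
  16. access C: HIT, count now 7. Cache: [S(c=1) C(c=7)]
  17. access C: HIT, count now 8. Cache: [S(c=1) C(c=8)]
  18. access S: HIT, count now 2. Cache: [S(c=2) C(c=8)]
  19. access S: HIT, count now 3. Cache: [S(c=3) C(c=8)]
  20. access S: HIT, count now 4. Cache: [S(c=4) C(c=8)]
  21. access C: HIT, count now 9. Cache: [S(c=4) C(c=9)]
  22. access C: HIT, count now 10. Cache: [S(c=4) C(c=10)]
  23. access C: HIT, count now 11. Cache: [S(c=4) C(c=11)]
  24. access S: HIT, count now 5. Cache: [S(c=5) C(c=11)]
  25. access C: HIT, count now 12. Cache: [S(c=5) C(c=12)]
  26. access J: MISS, evict S(c=5). Cache: [J(c=1) C(c=12)]
  27. access D: MISS, evict J(c=1). Cache: [D(c=1) C(c=12)]
Total: 17 hits, 10 misses, 8 evictions

Answer: MHMHMMHHHMMHMMHHHHHHHHHHHMM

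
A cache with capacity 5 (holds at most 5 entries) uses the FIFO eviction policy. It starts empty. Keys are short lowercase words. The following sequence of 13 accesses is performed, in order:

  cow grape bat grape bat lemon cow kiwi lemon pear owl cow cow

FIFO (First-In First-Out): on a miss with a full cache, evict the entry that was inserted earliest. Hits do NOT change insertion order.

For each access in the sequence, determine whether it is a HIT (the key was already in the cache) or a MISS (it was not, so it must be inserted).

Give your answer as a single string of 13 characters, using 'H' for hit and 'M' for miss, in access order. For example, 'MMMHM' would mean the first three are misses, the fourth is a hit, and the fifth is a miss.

Answer: MMMHHMHMHMMMH

Derivation:
FIFO simulation (capacity=5):
  1. access cow: MISS. Cache (old->new): [cow]
  2. access grape: MISS. Cache (old->new): [cow grape]
  3. access bat: MISS. Cache (old->new): [cow grape bat]
  4. access grape: HIT. Cache (old->new): [cow grape bat]
  5. access bat: HIT. Cache (old->new): [cow grape bat]
  6. access lemon: MISS. Cache (old->new): [cow grape bat lemon]
  7. access cow: HIT. Cache (old->new): [cow grape bat lemon]
  8. access kiwi: MISS. Cache (old->new): [cow grape bat lemon kiwi]
  9. access lemon: HIT. Cache (old->new): [cow grape bat lemon kiwi]
  10. access pear: MISS, evict cow. Cache (old->new): [grape bat lemon kiwi pear]
  11. access owl: MISS, evict grape. Cache (old->new): [bat lemon kiwi pear owl]
  12. access cow: MISS, evict bat. Cache (old->new): [lemon kiwi pear owl cow]
  13. access cow: HIT. Cache (old->new): [lemon kiwi pear owl cow]
Total: 5 hits, 8 misses, 3 evictions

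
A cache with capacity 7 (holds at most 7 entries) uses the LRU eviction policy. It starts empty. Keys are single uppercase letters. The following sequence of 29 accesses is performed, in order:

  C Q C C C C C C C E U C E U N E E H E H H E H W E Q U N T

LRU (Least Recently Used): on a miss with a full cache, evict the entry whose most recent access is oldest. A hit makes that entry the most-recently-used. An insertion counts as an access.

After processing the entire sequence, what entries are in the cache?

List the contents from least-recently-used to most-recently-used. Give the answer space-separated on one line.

LRU simulation (capacity=7):
  1. access C: MISS. Cache (LRU->MRU): [C]
  2. access Q: MISS. Cache (LRU->MRU): [C Q]
  3. access C: HIT. Cache (LRU->MRU): [Q C]
  4. access C: HIT. Cache (LRU->MRU): [Q C]
  5. access C: HIT. Cache (LRU->MRU): [Q C]
  6. access C: HIT. Cache (LRU->MRU): [Q C]
  7. access C: HIT. Cache (LRU->MRU): [Q C]
  8. access C: HIT. Cache (LRU->MRU): [Q C]
  9. access C: HIT. Cache (LRU->MRU): [Q C]
  10. access E: MISS. Cache (LRU->MRU): [Q C E]
  11. access U: MISS. Cache (LRU->MRU): [Q C E U]
  12. access C: HIT. Cache (LRU->MRU): [Q E U C]
  13. access E: HIT. Cache (LRU->MRU): [Q U C E]
  14. access U: HIT. Cache (LRU->MRU): [Q C E U]
  15. access N: MISS. Cache (LRU->MRU): [Q C E U N]
  16. access E: HIT. Cache (LRU->MRU): [Q C U N E]
  17. access E: HIT. Cache (LRU->MRU): [Q C U N E]
  18. access H: MISS. Cache (LRU->MRU): [Q C U N E H]
  19. access E: HIT. Cache (LRU->MRU): [Q C U N H E]
  20. access H: HIT. Cache (LRU->MRU): [Q C U N E H]
  21. access H: HIT. Cache (LRU->MRU): [Q C U N E H]
  22. access E: HIT. Cache (LRU->MRU): [Q C U N H E]
  23. access H: HIT. Cache (LRU->MRU): [Q C U N E H]
  24. access W: MISS. Cache (LRU->MRU): [Q C U N E H W]
  25. access E: HIT. Cache (LRU->MRU): [Q C U N H W E]
  26. access Q: HIT. Cache (LRU->MRU): [C U N H W E Q]
  27. access U: HIT. Cache (LRU->MRU): [C N H W E Q U]
  28. access N: HIT. Cache (LRU->MRU): [C H W E Q U N]
  29. access T: MISS, evict C. Cache (LRU->MRU): [H W E Q U N T]
Total: 21 hits, 8 misses, 1 evictions

Answer: H W E Q U N T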